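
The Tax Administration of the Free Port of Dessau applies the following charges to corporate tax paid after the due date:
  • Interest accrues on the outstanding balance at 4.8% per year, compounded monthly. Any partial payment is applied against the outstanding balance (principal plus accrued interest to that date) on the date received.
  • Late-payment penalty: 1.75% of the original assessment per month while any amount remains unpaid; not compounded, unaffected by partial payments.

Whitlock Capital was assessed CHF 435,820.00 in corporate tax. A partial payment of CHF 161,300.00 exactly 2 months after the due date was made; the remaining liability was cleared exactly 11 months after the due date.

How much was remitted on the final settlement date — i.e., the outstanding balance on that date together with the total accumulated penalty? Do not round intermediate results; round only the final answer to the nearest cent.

Monthly rate = 4.8% ÷ 12 = 0.4%
Balance at month 2: CHF 435,820.0000 × (1 + 0.004)^2 = CHF 439,313.5331…
After CHF 161,300.00 payment: CHF 439,313.5331… − CHF 161,300.00 = CHF 278,013.5331…
Balance at month 11: CHF 278,013.5331… × (1 + 0.004)^9 = CHF 288,183.6597…
Penalty: 11 × 1.75% × CHF 435,820.00 = CHF 83,895.35
Final settlement = outstanding balance + penalty = CHF 288,183.6597… + CHF 83,895.35 = CHF 372,079.01

CHF 372,079.01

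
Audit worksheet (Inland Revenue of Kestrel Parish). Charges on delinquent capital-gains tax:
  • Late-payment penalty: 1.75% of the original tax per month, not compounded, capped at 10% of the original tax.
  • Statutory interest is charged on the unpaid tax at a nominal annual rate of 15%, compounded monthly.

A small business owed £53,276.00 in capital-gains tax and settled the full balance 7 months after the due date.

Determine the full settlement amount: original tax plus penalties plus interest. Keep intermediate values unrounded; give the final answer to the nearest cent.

Penalty (uncapped): 7 × 1.75% × £53,276.00 = £6,526.31; cap = 10% × £53,276.00 = £5,327.60 → penalty = £5,327.60
Interest (15%/yr ÷ 12 = 1.25%/month): £53,276.00 × ((1 + 0.0125)^7 − 1) = £4,840.1497…
Total = £53,276.00 + £5,327.6000 + £4,840.1497… = £63,443.75

£63,443.75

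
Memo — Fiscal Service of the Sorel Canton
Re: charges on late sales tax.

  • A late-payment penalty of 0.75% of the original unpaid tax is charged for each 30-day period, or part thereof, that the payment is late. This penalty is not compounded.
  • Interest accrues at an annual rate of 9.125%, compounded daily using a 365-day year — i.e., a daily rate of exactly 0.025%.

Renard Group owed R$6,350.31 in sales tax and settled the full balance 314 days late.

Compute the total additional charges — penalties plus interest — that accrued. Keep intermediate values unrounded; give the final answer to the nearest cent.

R$1,042.42

Penalty periods: ⌈314/30⌉ = 11; penalty = 11 × 0.75% × R$6,350.31 = R$523.90…
Interest: R$6,350.31 × ((1 + 0.00025)^314 − 1) = R$6,350.31 × 0.08165274… = R$518.5202…
Penalties + interest = R$523.9006… + R$518.5202… = R$1,042.42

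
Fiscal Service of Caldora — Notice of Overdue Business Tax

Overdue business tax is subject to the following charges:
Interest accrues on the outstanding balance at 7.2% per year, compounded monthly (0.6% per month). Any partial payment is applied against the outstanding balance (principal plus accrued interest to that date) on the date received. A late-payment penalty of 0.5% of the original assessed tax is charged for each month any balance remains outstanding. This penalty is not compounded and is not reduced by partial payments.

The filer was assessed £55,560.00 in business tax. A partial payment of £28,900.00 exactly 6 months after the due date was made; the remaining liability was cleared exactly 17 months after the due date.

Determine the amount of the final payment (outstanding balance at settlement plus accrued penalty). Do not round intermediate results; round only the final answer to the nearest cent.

Balance at month 6: £55,560.0000 × (1 + 0.006)^6 = £57,590.4035…
After £28,900.00 payment: £57,590.4035… − £28,900.00 = £28,690.4035…
Balance at month 17: £28,690.4035… × (1 + 0.006)^11 = £30,641.8120…
Penalty: 17 × 0.5% × £55,560.00 = £4,722.60
Final settlement = outstanding balance + penalty = £30,641.8120… + £4,722.60 = £35,364.41

£35,364.41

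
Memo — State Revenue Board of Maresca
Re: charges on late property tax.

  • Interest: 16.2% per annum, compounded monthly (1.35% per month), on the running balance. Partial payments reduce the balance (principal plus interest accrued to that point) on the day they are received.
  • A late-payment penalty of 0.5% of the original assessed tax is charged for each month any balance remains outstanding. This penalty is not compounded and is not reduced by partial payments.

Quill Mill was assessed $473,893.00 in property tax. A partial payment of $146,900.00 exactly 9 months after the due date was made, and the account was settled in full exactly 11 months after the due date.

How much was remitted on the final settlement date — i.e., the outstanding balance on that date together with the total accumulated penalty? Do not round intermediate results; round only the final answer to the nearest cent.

Balance at month 9: $473,893.0000 × (1 + 0.0135)^9 = $534,680.1620…
After $146,900.00 payment: $534,680.1620… − $146,900.00 = $387,780.1620…
Balance at month 11: $387,780.1620… × (1 + 0.0135)^2 = $398,320.8993…
Penalty: 11 × 0.5% × $473,893.00 = $26,064.12…
Final settlement = outstanding balance + penalty = $398,320.8993… + $26,064.12… = $424,385.01

$424,385.01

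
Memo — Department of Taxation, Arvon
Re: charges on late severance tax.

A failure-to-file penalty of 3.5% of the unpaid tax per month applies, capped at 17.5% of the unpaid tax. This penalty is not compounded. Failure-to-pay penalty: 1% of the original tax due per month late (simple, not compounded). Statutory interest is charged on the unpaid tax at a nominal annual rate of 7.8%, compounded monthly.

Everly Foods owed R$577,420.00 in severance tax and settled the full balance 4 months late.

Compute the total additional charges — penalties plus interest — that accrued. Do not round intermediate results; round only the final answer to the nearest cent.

Failure-to-file: 4 × 3.5% × R$577,420.00 = R$80,838.80 (under the 17.5% cap)
Failure-to-pay penalty: 4 × 1% × R$577,420.00 = R$23,096.80
Interest (7.8%/yr ÷ 12 = 0.65%/month): R$577,420.00 × ((1 + 0.0065)^4 − 1) = R$15,159.9313…
Penalties + interest = R$103,935.6000 + R$15,159.9313… = R$119,095.53

R$119,095.53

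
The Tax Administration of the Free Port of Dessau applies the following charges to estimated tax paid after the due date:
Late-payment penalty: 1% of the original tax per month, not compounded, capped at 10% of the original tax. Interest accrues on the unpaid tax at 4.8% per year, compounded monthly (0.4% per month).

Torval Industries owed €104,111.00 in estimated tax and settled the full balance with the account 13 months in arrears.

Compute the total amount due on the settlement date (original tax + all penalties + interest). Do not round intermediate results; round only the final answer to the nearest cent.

€120,067.73

Penalty (uncapped): 13 × 1% × €104,111.00 = €13,534.43; cap = 10% × €104,111.00 = €10,411.10 → penalty = €10,411.10
Interest: €104,111.00 × ((1 + 0.004)^13 − 1) = €104,111.00 × 0.0532665… = €5,545.6274…
Total = €104,111.00 + €10,411.1000 + €5,545.6274… = €120,067.73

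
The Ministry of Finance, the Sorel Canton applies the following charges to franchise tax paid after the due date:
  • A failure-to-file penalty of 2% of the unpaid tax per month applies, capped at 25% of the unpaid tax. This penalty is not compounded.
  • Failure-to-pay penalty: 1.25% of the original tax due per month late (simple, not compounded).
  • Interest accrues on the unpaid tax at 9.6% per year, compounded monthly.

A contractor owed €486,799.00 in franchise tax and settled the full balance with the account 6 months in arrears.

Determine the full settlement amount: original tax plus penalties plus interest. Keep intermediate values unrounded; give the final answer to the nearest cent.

Failure-to-file: 6 × 2% × €486,799.00 = €58,415.88 (under the 25% cap)
Failure-to-pay penalty = 1.25% × €486,799.00 × 6 mo = €36,509.93…
Interest (9.6%/yr ÷ 12 = 0.8%/month): €486,799.00 × ((1 + 0.008)^6 − 1) = €23,838.6939…
Total = €486,799.00 + €94,925.8050 + €23,838.6939… = €605,563.50

€605,563.50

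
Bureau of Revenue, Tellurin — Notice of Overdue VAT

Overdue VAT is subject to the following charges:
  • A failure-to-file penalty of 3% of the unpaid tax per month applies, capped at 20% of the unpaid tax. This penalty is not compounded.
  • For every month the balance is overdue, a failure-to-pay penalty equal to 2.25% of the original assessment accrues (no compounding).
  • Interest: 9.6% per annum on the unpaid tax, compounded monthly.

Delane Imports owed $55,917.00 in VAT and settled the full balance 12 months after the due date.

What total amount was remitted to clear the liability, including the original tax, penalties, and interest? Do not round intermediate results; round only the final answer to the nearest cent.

$87,808.63

Failure-to-file: 12 × 3% × $55,917.00 = $20,130.12, capped at 20% × $55,917.00 = $11,183.40
Failure-to-pay penalty = 2.25% × $55,917.00 × 12 mo = $15,097.59
Interest (9.6%/yr ÷ 12 = 0.8%/month): $55,917.00 × ((1 + 0.008)^12 − 1) = $5,610.6387…
Total = $55,917.00 + $26,280.9900 + $5,610.6387… = $87,808.63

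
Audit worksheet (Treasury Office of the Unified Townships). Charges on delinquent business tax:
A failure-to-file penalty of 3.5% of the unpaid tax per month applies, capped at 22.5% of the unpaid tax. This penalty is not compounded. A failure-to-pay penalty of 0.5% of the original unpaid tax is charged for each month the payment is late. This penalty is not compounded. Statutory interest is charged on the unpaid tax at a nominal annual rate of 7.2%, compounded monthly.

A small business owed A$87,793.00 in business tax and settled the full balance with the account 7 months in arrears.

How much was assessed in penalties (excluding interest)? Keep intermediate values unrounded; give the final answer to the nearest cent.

Failure-to-file: 7 × 3.5% × A$87,793.00 = A$21,509.29…, capped at 22.5% × A$87,793.00 = A$19,753.43…
Failure-to-pay penalty: 7 × 0.5% × A$87,793.00 = A$3,072.76…
Total penalty = A$19,753.43… + A$3,072.76… = A$22,826.18

A$22,826.18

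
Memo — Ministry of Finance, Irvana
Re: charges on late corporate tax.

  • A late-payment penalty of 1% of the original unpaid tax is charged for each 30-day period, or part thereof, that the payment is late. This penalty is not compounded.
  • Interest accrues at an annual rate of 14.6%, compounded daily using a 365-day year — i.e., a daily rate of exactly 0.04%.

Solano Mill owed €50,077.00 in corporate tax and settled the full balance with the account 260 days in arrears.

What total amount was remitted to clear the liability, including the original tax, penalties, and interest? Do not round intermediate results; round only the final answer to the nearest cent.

€60,071.24

Penalty periods: ⌈260/30⌉ = 9; penalty = 9 × 1% × €50,077.00 = €4,506.93
Interest: €50,077.00 × ((1 + 0.0004)^260 − 1) = €50,077.00 × 0.10957738… = €5,487.3065…
Total = €50,077.00 + €4,506.9300 + €5,487.3065… = €60,071.24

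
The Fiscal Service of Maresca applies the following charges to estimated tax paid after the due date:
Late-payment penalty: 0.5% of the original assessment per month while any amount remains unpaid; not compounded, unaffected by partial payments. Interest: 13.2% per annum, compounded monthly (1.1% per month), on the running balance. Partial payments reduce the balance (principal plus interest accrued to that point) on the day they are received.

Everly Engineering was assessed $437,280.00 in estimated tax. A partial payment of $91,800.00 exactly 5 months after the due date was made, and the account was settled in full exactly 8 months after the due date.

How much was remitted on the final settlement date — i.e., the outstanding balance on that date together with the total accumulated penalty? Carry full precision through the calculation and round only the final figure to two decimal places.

Balance at month 5: $437,280.0000 × (1 + 0.011)^5 = $461,865.3611…
After $91,800.00 payment: $461,865.3611… − $91,800.00 = $370,065.3611…
Balance at month 8: $370,065.3611… × (1 + 0.011)^3 = $382,412.3443…
Penalty: 8 × 0.5% × $437,280.00 = $17,491.20
Final settlement = outstanding balance + penalty = $382,412.3443… + $17,491.20 = $399,903.54

$399,903.54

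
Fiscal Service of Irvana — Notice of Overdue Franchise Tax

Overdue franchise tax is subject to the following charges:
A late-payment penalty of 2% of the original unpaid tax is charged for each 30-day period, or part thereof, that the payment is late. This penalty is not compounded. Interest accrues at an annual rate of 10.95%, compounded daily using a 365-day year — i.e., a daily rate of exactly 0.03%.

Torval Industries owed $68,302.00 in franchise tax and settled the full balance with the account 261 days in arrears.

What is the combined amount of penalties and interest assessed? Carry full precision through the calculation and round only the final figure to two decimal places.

$17,856.49

Penalty periods: ⌈261/30⌉ = 9; penalty = 9 × 2% × $68,302.00 = $12,294.36
Interest: $68,302.00 × ((1 + 0.0003)^261 − 1) = $68,302.00 × 0.08143435… = $5,562.1286…
Penalties + interest = $12,294.3600 + $5,562.1286… = $17,856.49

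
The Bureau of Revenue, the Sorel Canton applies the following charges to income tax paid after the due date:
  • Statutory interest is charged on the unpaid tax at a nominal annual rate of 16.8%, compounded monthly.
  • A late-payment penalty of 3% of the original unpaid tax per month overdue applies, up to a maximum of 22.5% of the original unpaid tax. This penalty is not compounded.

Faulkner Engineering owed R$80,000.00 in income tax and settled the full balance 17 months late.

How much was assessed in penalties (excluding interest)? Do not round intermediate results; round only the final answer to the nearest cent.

Penalty (uncapped): 17 × 3% × R$80,000.00 = R$40,800.00; cap = 22.5% × R$80,000.00 = R$18,000.00 → penalty = R$18,000.00

R$18,000.00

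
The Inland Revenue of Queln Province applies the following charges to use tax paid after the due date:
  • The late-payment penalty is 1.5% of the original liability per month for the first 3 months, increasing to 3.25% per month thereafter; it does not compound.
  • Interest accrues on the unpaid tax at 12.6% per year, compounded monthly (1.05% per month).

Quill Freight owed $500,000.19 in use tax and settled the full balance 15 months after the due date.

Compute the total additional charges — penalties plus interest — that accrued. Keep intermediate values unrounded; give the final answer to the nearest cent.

Penalty, months 1–3: 3 × 1.5% × $500,000.19 = $22,500.01…
Penalty, months 4–15: 12 × 3.25% × $500,000.19 = $195,000.07…
Interest: $500,000.19 × ((1 + 0.0105)^15 − 1) = $500,000.19 × 0.1696200… = $84,810.0078…
Penalties + interest = $217,500.0827… + $84,810.0078… = $302,310.09

$302,310.09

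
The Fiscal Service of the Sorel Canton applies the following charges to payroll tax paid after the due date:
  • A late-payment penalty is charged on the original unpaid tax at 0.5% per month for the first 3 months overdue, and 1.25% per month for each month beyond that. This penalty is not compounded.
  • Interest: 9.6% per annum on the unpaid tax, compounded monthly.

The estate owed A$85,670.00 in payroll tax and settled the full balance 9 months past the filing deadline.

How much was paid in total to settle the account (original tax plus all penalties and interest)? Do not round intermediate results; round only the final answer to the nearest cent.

A$99,749.65

Penalty, months 1–3: 3 × 0.5% × A$85,670.00 = A$1,285.05
Penalty, months 4–9: 6 × 1.25% × A$85,670.00 = A$6,425.25
Interest (9.6%/yr ÷ 12 = 0.8%/month): A$85,670.00 × ((1 + 0.008)^9 − 1) = A$6,369.3527…
Total = A$85,670.00 + A$7,710.3000 + A$6,369.3527… = A$99,749.65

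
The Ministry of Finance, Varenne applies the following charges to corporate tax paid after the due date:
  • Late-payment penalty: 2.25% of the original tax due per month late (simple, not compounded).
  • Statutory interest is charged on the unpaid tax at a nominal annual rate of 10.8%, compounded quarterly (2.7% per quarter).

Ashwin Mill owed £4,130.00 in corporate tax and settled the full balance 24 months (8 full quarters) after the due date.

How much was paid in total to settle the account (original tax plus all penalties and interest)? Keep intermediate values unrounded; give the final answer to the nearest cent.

£7,341.29

Late-payment penalty = 2.25% × £4,130.00 × 24 mo = £2,230.20
Interest: £4,130.00 × ((1 + 0.027)^8 − 1) = £4,130.00 × 0.2375523… = £981.0908…
Total = £4,130.00 + £2,230.2000 + £981.0908… = £7,341.29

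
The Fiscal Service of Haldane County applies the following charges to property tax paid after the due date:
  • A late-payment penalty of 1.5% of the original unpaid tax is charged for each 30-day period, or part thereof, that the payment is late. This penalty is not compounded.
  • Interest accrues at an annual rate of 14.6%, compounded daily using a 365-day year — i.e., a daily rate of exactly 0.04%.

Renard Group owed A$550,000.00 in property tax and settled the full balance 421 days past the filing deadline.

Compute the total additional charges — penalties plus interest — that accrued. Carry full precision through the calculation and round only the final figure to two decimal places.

Penalty periods: ⌈421/30⌉ = 15; penalty = 15 × 1.5% × A$550,000.00 = A$123,750.00
Interest: A$550,000.00 × ((1 + 0.0004)^421 − 1) = A$550,000.00 × 0.18337003… = A$100,853.5187…
Penalties + interest = A$123,750.0000 + A$100,853.5187… = A$224,603.52

A$224,603.52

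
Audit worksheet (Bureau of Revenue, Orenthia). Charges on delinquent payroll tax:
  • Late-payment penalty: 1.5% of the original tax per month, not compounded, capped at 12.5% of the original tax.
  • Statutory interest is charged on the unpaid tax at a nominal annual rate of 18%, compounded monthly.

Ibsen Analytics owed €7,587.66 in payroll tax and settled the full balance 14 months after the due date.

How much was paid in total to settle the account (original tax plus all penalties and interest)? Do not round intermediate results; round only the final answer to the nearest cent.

€10,294.60

Penalty (uncapped): 14 × 1.5% × €7,587.66 = €1,593.41…; cap = 12.5% × €7,587.66 = €948.46… → penalty = €948.46…
Interest (18%/yr ÷ 12 = 1.5%/month): €7,587.66 × ((1 + 0.015)^14 − 1) = €1,758.4837…
Total = €7,587.66 + €948.4575 + €1,758.4837… = €10,294.60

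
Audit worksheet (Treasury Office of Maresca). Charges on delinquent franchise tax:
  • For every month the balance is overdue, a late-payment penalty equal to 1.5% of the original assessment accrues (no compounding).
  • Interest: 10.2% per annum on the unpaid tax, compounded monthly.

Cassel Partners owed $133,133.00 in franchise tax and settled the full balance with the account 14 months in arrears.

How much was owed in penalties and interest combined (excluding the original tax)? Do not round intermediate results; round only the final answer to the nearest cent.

$44,706.54

Late-payment penalty: 14 × 1.5% × $133,133.00 = $27,957.93
Interest (10.2%/yr ÷ 12 = 0.85%/month): $133,133.00 × ((1 + 0.0085)^14 − 1) = $16,748.6116…
Penalties + interest = $27,957.9300 + $16,748.6116… = $44,706.54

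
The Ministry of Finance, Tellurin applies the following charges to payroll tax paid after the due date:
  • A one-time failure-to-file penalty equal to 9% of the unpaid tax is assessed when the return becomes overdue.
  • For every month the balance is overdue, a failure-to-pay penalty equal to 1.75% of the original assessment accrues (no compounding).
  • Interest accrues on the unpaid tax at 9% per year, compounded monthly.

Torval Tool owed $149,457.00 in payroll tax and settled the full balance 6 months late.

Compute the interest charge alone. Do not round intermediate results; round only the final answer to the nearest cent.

Interest (9%/yr ÷ 12 = 0.75%/month): $149,457.00 × ((1 + 0.0075)^6 − 1) = $6,852.9375…

$6,852.94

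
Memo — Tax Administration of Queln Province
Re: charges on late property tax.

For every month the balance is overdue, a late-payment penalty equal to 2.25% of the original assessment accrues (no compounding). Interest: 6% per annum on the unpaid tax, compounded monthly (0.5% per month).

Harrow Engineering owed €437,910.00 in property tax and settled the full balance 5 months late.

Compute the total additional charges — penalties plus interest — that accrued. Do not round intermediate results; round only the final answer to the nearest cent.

€60,322.65

Late-payment penalty: 5 × 2.25% × €437,910.00 = €49,264.88…
Interest: €437,910.00 × ((1 + 0.005)^5 − 1) = €437,910.00 × 0.0252513… = €11,057.7763…
Penalties + interest = €49,264.8750 + €11,057.7763… = €60,322.65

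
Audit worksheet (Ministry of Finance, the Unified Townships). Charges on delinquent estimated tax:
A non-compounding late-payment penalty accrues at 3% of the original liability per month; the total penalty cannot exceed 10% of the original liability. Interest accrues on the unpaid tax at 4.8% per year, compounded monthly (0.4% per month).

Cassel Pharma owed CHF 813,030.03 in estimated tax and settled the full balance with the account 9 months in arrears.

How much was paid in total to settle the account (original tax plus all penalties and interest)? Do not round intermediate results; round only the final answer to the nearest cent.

CHF 924,074.82

Penalty (uncapped): 9 × 3% × CHF 813,030.03 = CHF 219,518.11…; cap = 10% × CHF 813,030.03 = CHF 81,303.00… → penalty = CHF 81,303.00…
Interest: CHF 813,030.03 × ((1 + 0.004)^9 − 1) = CHF 813,030.03 × 0.0365814… = CHF 29,741.7836…
Total = CHF 813,030.03 + CHF 81,303.0030 + CHF 29,741.7836… = CHF 924,074.82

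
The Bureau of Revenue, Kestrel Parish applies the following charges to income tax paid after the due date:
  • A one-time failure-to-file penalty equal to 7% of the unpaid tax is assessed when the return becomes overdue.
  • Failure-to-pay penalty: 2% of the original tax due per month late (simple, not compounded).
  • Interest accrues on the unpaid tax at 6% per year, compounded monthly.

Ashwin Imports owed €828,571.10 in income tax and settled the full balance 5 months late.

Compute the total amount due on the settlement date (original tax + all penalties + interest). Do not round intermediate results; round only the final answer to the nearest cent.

Failure-to-file penalty: 7% × €828,571.10 = €57,999.98…
Failure-to-pay penalty: 5 × 2% × €828,571.10 = €82,857.11
Interest (6%/yr ÷ 12 = 0.5%/month): €828,571.10 × ((1 + 0.005)^5 − 1) = €20,922.4586…
Total = €828,571.10 + €140,857.0870 + €20,922.4586… = €990,350.65

€990,350.65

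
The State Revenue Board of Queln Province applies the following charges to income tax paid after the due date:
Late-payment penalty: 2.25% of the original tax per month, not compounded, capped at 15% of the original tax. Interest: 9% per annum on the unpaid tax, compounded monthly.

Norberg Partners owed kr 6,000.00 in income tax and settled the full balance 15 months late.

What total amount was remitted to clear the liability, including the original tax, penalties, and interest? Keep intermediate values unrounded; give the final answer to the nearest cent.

kr 7,611.62

Penalty (uncapped): 15 × 2.25% × kr 6,000.00 = kr 2,025.00; cap = 15% × kr 6,000.00 = kr 900.00 → penalty = kr 900.00
Interest (9%/yr ÷ 12 = 0.75%/month): kr 6,000.00 × ((1 + 0.0075)^15 − 1) = kr 711.6156…
Total = kr 6,000.00 + kr 900.0000 + kr 711.6156… = kr 7,611.62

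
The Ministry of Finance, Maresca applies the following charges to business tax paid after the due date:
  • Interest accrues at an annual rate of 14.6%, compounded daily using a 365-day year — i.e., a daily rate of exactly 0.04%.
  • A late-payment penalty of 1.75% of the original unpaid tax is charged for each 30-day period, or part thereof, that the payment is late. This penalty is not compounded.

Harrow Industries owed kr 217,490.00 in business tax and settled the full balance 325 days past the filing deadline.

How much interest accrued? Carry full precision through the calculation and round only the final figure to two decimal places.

kr 30,187.35

Interest: kr 217,490.00 × ((1 + 0.0004)^325 − 1) = kr 217,490.00 × 0.13879878… = kr 30,187.3471…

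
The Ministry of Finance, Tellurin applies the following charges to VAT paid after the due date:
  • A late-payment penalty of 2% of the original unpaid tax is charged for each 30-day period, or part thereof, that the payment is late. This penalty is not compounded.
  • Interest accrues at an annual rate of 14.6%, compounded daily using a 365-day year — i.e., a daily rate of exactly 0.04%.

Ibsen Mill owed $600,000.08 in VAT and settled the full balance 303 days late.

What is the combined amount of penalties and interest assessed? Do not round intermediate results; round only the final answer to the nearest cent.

Penalty periods: ⌈303/30⌉ = 11; penalty = 11 × 2% × $600,000.08 = $132,000.02…
Interest: $600,000.08 × ((1 + 0.0004)^303 − 1) = $600,000.08 × 0.12882330… = $77,293.9928…
Penalties + interest = $132,000.0176 + $77,293.9928… = $209,294.01

$209,294.01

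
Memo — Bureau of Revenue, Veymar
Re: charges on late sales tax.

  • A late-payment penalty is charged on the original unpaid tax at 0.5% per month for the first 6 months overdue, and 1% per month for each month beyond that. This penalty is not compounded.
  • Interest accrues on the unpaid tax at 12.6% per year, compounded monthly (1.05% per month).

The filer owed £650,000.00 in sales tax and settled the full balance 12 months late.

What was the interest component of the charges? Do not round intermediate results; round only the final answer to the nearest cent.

£86,799.24

Interest: £650,000.00 × ((1 + 0.0105)^12 − 1) = £650,000.00 × 0.1335373… = £86,799.2428…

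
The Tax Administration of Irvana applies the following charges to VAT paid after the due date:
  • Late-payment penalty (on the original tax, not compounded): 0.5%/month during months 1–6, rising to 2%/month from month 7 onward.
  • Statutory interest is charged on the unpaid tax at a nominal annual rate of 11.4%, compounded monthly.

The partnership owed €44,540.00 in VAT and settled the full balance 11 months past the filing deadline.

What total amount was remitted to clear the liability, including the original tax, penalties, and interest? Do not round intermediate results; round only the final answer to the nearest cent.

Penalty, months 1–6: 6 × 0.5% × €44,540.00 = €1,336.20
Penalty, months 7–11: 5 × 2% × €44,540.00 = €4,454.00
Interest (11.4%/yr ÷ 12 = 0.95%/month): €44,540.00 × ((1 + 0.0095)^11 − 1) = €4,881.9377…
Total = €44,540.00 + €5,790.2000 + €4,881.9377… = €55,212.14

€55,212.14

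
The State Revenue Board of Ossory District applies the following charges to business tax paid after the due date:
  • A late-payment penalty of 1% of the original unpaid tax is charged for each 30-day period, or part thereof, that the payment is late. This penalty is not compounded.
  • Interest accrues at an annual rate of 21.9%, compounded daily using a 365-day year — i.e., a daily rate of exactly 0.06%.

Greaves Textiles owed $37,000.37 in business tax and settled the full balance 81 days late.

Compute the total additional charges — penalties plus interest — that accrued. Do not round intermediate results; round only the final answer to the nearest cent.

$2,952.08

Penalty periods: ⌈81/30⌉ = 3; penalty = 3 × 1% × $37,000.37 = $1,110.01…
Interest: $37,000.37 × ((1 + 0.0006)^81 − 1) = $37,000.37 × 0.04978505… = $1,842.0652…
Penalties + interest = $1,110.0111 + $1,842.0652… = $2,952.08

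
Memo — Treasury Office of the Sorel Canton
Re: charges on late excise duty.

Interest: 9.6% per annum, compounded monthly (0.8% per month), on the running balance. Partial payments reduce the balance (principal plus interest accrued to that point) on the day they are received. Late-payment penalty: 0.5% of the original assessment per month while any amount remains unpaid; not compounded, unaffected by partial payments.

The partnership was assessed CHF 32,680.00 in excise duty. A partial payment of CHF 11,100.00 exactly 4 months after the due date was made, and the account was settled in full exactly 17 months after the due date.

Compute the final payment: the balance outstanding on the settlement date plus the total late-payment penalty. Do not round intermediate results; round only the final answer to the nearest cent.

CHF 27,886.96

Balance at month 4: CHF 32,680.0000 × (1 + 0.008)^4 = CHF 33,738.3762…
After CHF 11,100.00 payment: CHF 33,738.3762… − CHF 11,100.00 = CHF 22,638.3762…
Balance at month 17: CHF 22,638.3762… × (1 + 0.008)^13 = CHF 25,109.1603…
Penalty: 17 × 0.5% × CHF 32,680.00 = CHF 2,777.80
Final settlement = outstanding balance + penalty = CHF 25,109.1603… + CHF 2,777.80 = CHF 27,886.96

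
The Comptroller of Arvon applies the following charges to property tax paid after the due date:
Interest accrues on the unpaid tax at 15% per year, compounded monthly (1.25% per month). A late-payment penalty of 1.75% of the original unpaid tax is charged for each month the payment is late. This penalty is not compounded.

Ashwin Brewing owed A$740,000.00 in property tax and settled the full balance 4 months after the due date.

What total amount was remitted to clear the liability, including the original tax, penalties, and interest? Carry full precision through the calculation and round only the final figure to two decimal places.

A$829,499.55

Late-payment penalty: 4 × 1.75% × A$740,000.00 = A$51,800.00
Interest: A$740,000.00 × ((1 + 0.0125)^4 − 1) = A$740,000.00 × 0.0509453… = A$37,699.5493…
Total = A$740,000.00 + A$51,800.0000 + A$37,699.5493… = A$829,499.55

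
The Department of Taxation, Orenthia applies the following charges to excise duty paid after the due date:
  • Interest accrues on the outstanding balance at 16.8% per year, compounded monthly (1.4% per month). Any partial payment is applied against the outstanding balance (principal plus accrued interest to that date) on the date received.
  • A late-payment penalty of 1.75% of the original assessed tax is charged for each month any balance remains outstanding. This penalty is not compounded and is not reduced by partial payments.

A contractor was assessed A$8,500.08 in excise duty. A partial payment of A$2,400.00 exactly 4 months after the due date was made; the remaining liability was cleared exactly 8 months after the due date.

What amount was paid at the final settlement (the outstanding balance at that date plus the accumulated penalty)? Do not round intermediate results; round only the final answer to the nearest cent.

A$8,152.83

Balance at month 4: A$8,500.0800 × (1 + 0.014)^4 = A$8,986.1742…
After A$2,400.00 payment: A$8,986.1742… − A$2,400.00 = A$6,586.1742…
Balance at month 8: A$6,586.1742… × (1 + 0.014)^4 = A$6,962.8178…
Penalty: 8 × 1.75% × A$8,500.08 = A$1,190.01…
Final settlement = outstanding balance + penalty = A$6,962.8178… + A$1,190.01… = A$8,152.83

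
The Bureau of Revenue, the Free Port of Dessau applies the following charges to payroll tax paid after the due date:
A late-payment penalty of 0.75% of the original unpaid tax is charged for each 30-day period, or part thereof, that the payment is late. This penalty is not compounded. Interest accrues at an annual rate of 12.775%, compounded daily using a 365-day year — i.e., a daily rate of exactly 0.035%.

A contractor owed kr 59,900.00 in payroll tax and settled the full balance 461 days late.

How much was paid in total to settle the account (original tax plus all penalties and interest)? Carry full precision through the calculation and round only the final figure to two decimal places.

kr 77,574.27

Penalty periods: ⌈461/30⌉ = 16; penalty = 16 × 0.75% × kr 59,900.00 = kr 7,188.00
Interest: kr 59,900.00 × ((1 + 0.00035)^461 − 1) = kr 59,900.00 × 0.17506301… = kr 10,486.2742…
Total = kr 59,900.00 + kr 7,188.0000 + kr 10,486.2742… = kr 77,574.27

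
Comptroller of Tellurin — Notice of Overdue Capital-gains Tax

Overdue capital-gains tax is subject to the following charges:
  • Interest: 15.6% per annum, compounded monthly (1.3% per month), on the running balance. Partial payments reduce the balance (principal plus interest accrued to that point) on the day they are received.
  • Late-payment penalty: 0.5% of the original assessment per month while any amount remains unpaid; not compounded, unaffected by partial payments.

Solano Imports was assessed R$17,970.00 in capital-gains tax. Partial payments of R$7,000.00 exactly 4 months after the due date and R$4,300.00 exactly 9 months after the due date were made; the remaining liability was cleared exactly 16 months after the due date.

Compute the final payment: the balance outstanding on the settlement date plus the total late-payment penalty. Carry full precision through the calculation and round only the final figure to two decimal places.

R$10,652.41

Balance at month 4: R$17,970.0000 × (1 + 0.013)^4 = R$18,922.8200…
After R$7,000.00 payment: R$18,922.8200… − R$7,000.00 = R$11,922.8200…
Balance at month 9: R$11,922.8200… × (1 + 0.013)^5 = R$12,718.2165…
After R$4,300.00 payment: R$12,718.2165… − R$4,300.00 = R$8,418.2165…
Balance at month 16: R$8,418.2165… × (1 + 0.013)^7 = R$9,214.8063…
Penalty: 16 × 0.5% × R$17,970.00 = R$1,437.60
Final settlement = outstanding balance + penalty = R$9,214.8063… + R$1,437.60 = R$10,652.41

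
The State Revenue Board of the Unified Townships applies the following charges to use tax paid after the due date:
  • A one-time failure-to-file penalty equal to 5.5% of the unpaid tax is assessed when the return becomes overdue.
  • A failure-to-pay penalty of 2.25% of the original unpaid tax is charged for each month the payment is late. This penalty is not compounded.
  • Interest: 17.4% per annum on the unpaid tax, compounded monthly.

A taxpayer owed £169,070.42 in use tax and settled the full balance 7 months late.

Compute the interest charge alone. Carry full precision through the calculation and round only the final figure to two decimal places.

£17,925.44

Interest (17.4%/yr ÷ 12 = 1.45%/month): £169,070.42 × ((1 + 0.0145)^7 − 1) = £17,925.4398…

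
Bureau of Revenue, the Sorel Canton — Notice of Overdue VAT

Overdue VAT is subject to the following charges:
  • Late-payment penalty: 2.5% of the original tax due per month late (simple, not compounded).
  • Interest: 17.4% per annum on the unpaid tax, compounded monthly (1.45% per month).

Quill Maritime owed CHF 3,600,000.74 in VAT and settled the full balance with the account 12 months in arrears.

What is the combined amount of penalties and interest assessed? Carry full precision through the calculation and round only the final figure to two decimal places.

CHF 1,758,850.90

Late-payment penalty = 2.5% × CHF 3,600,000.74 × 12 mo = CHF 1,080,000.22…
Interest: CHF 3,600,000.74 × ((1 + 0.0145)^12 − 1) = CHF 3,600,000.74 × 0.1885696… = CHF 678,850.6828…
Penalties + interest = CHF 1,080,000.2220 + CHF 678,850.6828… = CHF 1,758,850.90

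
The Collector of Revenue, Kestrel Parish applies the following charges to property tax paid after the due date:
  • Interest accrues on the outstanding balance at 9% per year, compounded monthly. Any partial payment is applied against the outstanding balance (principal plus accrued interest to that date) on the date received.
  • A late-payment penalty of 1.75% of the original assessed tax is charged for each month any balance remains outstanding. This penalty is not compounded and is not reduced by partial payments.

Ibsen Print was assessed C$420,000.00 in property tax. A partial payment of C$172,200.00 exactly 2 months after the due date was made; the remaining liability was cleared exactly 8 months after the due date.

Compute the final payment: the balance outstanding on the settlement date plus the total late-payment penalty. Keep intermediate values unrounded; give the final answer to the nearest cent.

Monthly rate = 9% ÷ 12 = 0.75%
Balance at month 2: C$420,000.0000 × (1 + 0.0075)^2 = C$426,323.6250
After C$172,200.00 payment: C$426,323.6250 − C$172,200.00 = C$254,123.6250
Balance at month 8: C$254,123.6250 × (1 + 0.0075)^6 = C$265,775.7612…
Penalty: 8 × 1.75% × C$420,000.00 = C$58,800.00
Final settlement = outstanding balance + penalty = C$265,775.7612… + C$58,800.00 = C$324,575.76

C$324,575.76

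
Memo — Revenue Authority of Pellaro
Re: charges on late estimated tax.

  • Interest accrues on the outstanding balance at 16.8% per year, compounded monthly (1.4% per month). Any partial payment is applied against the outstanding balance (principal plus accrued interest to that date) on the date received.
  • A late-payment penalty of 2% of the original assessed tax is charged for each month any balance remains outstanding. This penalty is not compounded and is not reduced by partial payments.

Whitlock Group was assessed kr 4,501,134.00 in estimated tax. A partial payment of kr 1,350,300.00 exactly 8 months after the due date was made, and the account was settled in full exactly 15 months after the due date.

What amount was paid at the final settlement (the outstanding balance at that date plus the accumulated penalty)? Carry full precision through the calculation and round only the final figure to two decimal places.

kr 5,406,890.16

Balance at month 8: kr 4,501,134.0000 × (1 + 0.014)^8 = kr 5,030,667.1343…
After kr 1,350,300.00 payment: kr 5,030,667.1343… − kr 1,350,300.00 = kr 3,680,367.1343…
Balance at month 15: kr 3,680,367.1343… × (1 + 0.014)^7 = kr 4,056,549.9572…
Penalty: 15 × 2% × kr 4,501,134.00 = kr 1,350,340.20
Final settlement = outstanding balance + penalty = kr 4,056,549.9572… + kr 1,350,340.20 = kr 5,406,890.16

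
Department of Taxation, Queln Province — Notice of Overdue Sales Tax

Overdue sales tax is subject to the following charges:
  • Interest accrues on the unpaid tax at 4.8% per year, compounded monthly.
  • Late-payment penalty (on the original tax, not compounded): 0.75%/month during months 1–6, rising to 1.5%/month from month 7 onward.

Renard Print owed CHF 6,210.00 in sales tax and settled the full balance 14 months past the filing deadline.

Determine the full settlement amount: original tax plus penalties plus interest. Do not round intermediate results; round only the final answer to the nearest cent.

Penalty, months 1–6: 6 × 0.75% × CHF 6,210.00 = CHF 279.45
Penalty, months 7–14: 8 × 1.5% × CHF 6,210.00 = CHF 745.20
Interest (4.8%/yr ÷ 12 = 0.4%/month): CHF 6,210.00 × ((1 + 0.004)^14 − 1) = CHF 356.9480…
Total = CHF 6,210.00 + CHF 1,024.6500 + CHF 356.9480… = CHF 7,591.60

CHF 7,591.60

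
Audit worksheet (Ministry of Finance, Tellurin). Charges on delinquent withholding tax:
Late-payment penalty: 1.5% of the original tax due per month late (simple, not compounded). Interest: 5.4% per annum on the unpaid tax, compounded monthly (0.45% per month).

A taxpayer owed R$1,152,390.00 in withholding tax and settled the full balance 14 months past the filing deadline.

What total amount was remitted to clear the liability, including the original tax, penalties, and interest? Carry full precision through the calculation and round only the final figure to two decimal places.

Late-payment penalty: 14 × 1.5% × R$1,152,390.00 = R$242,001.90
Interest: R$1,152,390.00 × ((1 + 0.0045)^14 − 1) = R$1,152,390.00 × 0.0648763… = R$74,762.8382…
Total = R$1,152,390.00 + R$242,001.9000 + R$74,762.8382… = R$1,469,154.74

R$1,469,154.74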